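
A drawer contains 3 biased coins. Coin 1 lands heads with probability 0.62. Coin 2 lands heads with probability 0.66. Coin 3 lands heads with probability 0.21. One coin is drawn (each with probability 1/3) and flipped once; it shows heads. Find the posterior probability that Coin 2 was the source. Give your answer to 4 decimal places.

Tabulate prior·likelihood by source: [1] prior 0.333333, lik 0.62, product 0.2067; [2] prior 0.333333, lik 0.66, product 0.2200; [3] prior 0.333333, lik 0.21, product 0.07000.
Normalizing constant = 0.49667; the posterior for Coin 2 is its product over the sum, 0.2200/0.49667 = 0.4430.

Posterior probability ≈ 0.4430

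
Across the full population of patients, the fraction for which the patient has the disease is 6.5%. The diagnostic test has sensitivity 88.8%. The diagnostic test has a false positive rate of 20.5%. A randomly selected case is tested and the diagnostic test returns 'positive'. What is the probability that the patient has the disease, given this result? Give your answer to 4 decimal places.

Let H be the event that the patient has the disease. P(H) = 0.065, so P(¬H) = 0.935. With E the 'positive' result, P(E|H) = 0.888 and P(E|¬H) = 0.205.
P(E) = 0.888·0.065 + 0.205·0.935 = 0.057720 + 0.19168 = 0.24940.
By Bayes' theorem, P(H|E) = 0.057720 / 0.24940 = 0.2314.

P(H | E) ≈ 0.2314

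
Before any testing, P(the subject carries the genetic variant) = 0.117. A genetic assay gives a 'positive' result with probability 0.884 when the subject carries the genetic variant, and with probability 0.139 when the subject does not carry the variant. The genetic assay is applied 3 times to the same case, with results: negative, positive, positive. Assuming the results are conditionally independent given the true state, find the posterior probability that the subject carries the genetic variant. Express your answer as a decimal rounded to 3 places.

Posterior P(H) ≈ 0.419

Let H be the event that the subject carries the genetic variant; start with P(H) = 0.117. P('positive'|H) = 0.884, P('positive'|¬H) = 0.139.
Update on result 1 ('negative'): P(H) ← 0.116·0.1170 / (0.116·0.1170 + 0.861·0.8830) = 0.013572/0.77384 = 0.0175.
Update on result 2 ('positive'): P(H) ← 0.884·0.0175 / (0.884·0.0175 + 0.139·0.9825) = 0.015504/0.15207 = 0.1020.
Update on result 3 ('positive'): P(H) ← 0.884·0.1020 / (0.884·0.1020 + 0.139·0.8980) = 0.090130/0.21496 = 0.4193.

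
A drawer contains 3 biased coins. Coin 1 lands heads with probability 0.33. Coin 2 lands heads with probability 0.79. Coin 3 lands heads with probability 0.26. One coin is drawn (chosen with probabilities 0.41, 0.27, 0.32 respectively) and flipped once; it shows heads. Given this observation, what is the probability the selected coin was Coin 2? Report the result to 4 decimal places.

P(heads|C1) = 0.33; P(heads|C2) = 0.79; P(heads|C3) = 0.26.
Prior × likelihood for each source: 0.41·0.33=0.1353, 0.27·0.79=0.2133, 0.32·0.26=0.08320. Summing gives P(heads) = 0.43180.
P(Coin 2 | heads) = 0.2133 / 0.43180 = 0.4940.

Posterior probability ≈ 0.4940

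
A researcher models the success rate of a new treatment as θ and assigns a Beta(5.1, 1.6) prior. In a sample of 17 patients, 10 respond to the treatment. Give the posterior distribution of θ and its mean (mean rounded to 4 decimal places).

Observing 10 successes and 7 failures updates Beta(5.1, 1.6) by adding the success and failure counts to the two shape parameters: α = 5.1+10 = 15.1, β = 1.6+7 = 8.6.
Posterior mean = α/(α+β) = 15.1/23.7 = 0.6371.

Posterior: Beta(15.1, 8.6); mean ≈ 0.6371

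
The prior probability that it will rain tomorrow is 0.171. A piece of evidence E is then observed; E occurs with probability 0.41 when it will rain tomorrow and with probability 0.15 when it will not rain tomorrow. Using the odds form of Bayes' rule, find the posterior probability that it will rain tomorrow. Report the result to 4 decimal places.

Posterior probability ≈ 0.3605

Prior odds = 0.171/(1−0.171) = 0.20627. In log-odds, ln(0.20627) = -1.5786.
Add log likelihood ratio: ln(2.7333) = 1.0055.
Posterior log-odds = -0.57303, so posterior odds = exp(-0.57303) = 0.56381. Converting, P(H|E) = 0.56381/1.5638 = 0.3605.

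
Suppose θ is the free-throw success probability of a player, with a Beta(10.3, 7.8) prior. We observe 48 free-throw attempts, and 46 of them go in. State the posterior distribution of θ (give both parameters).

Posterior: Beta(56.3, 9.8)

Observing 46 successes and 2 failures updates Beta(10.3, 7.8) by adding the success and failure counts to the two shape parameters: α = 10.3+46 = 56.3, β = 7.8+2 = 9.8.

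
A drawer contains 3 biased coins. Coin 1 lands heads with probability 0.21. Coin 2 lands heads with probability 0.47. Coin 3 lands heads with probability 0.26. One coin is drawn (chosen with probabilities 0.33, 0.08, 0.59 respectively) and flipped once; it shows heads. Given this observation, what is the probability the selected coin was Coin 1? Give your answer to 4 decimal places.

Posterior probability ≈ 0.2662

P(heads|C1) = 0.21; P(heads|C2) = 0.47; P(heads|C3) = 0.26.
Prior × likelihood for each source: 0.33·0.21=0.06930, 0.08·0.47=0.03760, 0.59·0.26=0.1534. Summing gives P(heads) = 0.26030.
P(Coin 1 | heads) = 0.06930 / 0.26030 = 0.2662.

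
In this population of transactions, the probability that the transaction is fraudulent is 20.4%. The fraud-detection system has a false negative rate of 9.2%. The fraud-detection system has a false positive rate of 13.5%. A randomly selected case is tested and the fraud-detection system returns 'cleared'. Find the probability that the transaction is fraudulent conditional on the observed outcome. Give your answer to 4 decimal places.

P(H | E) ≈ 0.0265

Write H for 'the transaction is fraudulent'. Prior odds H:¬H = 0.204/0.796 = 0.25628. For the 'cleared' outcome, the likelihood ratio is 0.092/0.865 = 0.10636.
Posterior odds = 0.25628 × 0.10636 = 0.027258, so P(H|E) = 0.027258/(1+0.027258) = 0.0265.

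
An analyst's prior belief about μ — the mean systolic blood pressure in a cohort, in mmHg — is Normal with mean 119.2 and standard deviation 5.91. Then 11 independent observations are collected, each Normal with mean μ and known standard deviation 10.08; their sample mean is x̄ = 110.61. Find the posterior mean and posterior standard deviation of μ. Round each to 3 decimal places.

Posterior mean ≈ 112.407; posterior SD ≈ 2.703

With known σ, the Normal prior is conjugate. Weight on the data is w = (n/σ²)/(n/σ² + 1/τ₀²) = 0.108261/(0.108261+0.0286302) = 0.79085.
Posterior mean = w·x̄ + (1−w)·μ₀ = 0.79085·110.61 + 0.20915·119.2 = 112.407. Posterior variance = 1/(0.108261+0.0286302) = 7.30507, so SD = 2.703.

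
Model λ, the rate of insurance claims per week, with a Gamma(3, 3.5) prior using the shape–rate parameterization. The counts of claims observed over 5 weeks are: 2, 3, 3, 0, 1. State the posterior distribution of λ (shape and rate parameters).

Posterior: Gamma(shape=12, rate=8.5)

Total count ∑xᵢ = 9 over n = 5 weeks.
Gamma is conjugate to the Poisson likelihood: posterior is Gamma(shape = 3+9 = 12, rate = 3.5+5 = 8.5).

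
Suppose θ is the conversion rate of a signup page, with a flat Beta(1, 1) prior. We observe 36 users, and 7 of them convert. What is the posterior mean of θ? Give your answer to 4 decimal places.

Observing 7 successes and 29 failures updates Beta(1, 1) by adding the success and failure counts to the two shape parameters: α = 1+7 = 8, β = 1+29 = 30.
E[θ | data] = 8/(8+30) = 0.2105.

Posterior mean ≈ 0.2105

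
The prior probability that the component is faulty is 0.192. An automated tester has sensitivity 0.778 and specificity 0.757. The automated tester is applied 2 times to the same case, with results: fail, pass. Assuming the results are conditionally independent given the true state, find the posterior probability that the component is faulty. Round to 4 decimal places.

Posterior P(H) ≈ 0.1824

Let H be the event that the component is faulty; start with P(H) = 0.192. P('fail'|H) = 0.778, P('fail'|¬H) = 0.243.
Update on result 1 ('fail'): P(H) ← 0.778·0.1920 / (0.778·0.1920 + 0.243·0.8080) = 0.14938/0.34572 = 0.4321.
Update on result 2 ('pass'): P(H) ← 0.222·0.4321 / (0.222·0.4321 + 0.757·0.5679) = 0.095920/0.52584 = 0.1824.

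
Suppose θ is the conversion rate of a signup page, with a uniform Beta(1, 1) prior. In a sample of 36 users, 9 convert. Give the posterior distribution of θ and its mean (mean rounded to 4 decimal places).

Observing 9 successes and 27 failures updates Beta(1, 1) by adding the success and failure counts to the two shape parameters: α = 1+9 = 10, β = 1+27 = 28.
Posterior mean = α/(α+β) = 10/38 = 0.2632.

Posterior: Beta(10, 28); mean ≈ 0.2632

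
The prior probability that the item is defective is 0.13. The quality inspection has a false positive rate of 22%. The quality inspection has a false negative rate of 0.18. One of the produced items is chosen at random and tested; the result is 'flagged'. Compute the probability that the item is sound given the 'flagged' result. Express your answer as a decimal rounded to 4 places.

Write H for 'the item is defective'. Prior odds H:¬H = 0.13/0.87 = 0.14943. For the 'flagged' outcome, the likelihood ratio is 0.82/0.22 = 3.7273.
Posterior odds = 0.14943 × 3.7273 = 0.55695, so P(H|E) = 0.55695/(1+0.55695) = 0.3577. Then P(¬H|E) = 1 − 0.3577 = 0.6423.

P(¬H | E) ≈ 0.6423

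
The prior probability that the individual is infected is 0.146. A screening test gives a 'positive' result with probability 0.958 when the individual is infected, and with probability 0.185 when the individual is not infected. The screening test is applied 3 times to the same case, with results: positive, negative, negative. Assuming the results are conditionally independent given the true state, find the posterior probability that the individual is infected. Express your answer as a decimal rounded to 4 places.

With H the event that the individual is infected, the joint likelihood of the observed sequence is P(data|H) = 0.958·0.042·0.042 = 0.0016899 and P(data|¬H) = 0.185·0.815·0.815 = 0.12288.
Bayes: P(H|data) = 0.146·0.0016899 / (0.146·0.0016899 + 0.854·0.12288) = 0.00024673/0.10519 = 0.0023.

Posterior P(H) ≈ 0.0023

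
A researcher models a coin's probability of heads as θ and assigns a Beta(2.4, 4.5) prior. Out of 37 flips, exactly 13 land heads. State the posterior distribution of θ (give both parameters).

Posterior: Beta(15.4, 28.5)

Observing 13 successes and 24 failures updates Beta(2.4, 4.5) by adding the success and failure counts to the two shape parameters: α = 2.4+13 = 15.4, β = 4.5+24 = 28.5.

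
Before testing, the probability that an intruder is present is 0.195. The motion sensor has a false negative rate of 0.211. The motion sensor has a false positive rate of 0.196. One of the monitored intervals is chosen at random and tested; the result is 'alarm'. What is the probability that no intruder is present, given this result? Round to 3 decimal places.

P(¬H | E) ≈ 0.506

Write H for 'an intruder is present'. Prior odds H:¬H = 0.195/0.805 = 0.24224. For the 'alarm' outcome, the likelihood ratio is 0.789/0.196 = 4.0255.
Posterior odds = 0.24224 × 4.0255 = 0.97512, so P(H|E) = 0.97512/(1+0.97512) = 0.494. Then P(¬H|E) = 1 − 0.494 = 0.506.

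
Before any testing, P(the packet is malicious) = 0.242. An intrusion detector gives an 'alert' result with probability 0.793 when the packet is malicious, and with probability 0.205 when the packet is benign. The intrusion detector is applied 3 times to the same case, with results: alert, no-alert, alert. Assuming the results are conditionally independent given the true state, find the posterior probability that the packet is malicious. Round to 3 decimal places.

Posterior P(H) ≈ 0.554

Let H be the event that the packet is malicious; start with P(H) = 0.242. P('alert'|H) = 0.793, P('alert'|¬H) = 0.205.
Update on result 1 ('alert'): P(H) ← 0.793·0.2420 / (0.793·0.2420 + 0.205·0.7580) = 0.19191/0.34730 = 0.5526.
Update on result 2 ('no-alert'): P(H) ← 0.207·0.5526 / (0.207·0.5526 + 0.795·0.4474) = 0.11438/0.47009 = 0.2433.
Update on result 3 ('alert'): P(H) ← 0.793·0.2433 / (0.793·0.2433 + 0.205·0.7567) = 0.19295/0.34807 = 0.5543.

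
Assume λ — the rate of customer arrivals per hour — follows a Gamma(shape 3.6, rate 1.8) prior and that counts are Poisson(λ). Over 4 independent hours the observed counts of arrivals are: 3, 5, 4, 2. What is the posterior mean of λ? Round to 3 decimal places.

Total count ∑xᵢ = 14 over n = 4 hours.
Gamma is conjugate to the Poisson likelihood: posterior is Gamma(shape = 3.6+14 = 17.6, rate = 1.8+4 = 5.8).
E[λ | data] = 17.6/5.8 = 3.034.

Posterior mean ≈ 3.034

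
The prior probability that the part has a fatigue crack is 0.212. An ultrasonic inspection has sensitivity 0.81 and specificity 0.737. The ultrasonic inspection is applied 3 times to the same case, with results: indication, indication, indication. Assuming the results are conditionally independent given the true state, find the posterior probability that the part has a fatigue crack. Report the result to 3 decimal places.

Posterior P(H) ≈ 0.887

Let H be the event that the part has a fatigue crack; start with P(H) = 0.212. P('indication'|H) = 0.81, P('indication'|¬H) = 0.263.
Update on result 1 ('indication'): P(H) ← 0.81·0.2120 / (0.81·0.2120 + 0.263·0.7880) = 0.17172/0.37896 = 0.4531.
Update on result 2 ('indication'): P(H) ← 0.81·0.4531 / (0.81·0.4531 + 0.263·0.5469) = 0.36704/0.51086 = 0.7185.
Update on result 3 ('indication'): P(H) ← 0.81·0.7185 / (0.81·0.7185 + 0.263·0.2815) = 0.58195/0.65600 = 0.8871.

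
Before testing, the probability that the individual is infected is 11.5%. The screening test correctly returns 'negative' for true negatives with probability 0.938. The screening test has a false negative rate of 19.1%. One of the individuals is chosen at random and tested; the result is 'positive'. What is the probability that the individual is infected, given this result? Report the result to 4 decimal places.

P(H | E) ≈ 0.6290

Write H for 'the individual is infected'. Prior odds H:¬H = 0.115/0.885 = 0.12994. For the 'positive' outcome, the likelihood ratio is 0.809/0.062 = 13.048.
Posterior odds = 0.12994 × 13.048 = 1.6956, so P(H|E) = 1.6956/(1+1.6956) = 0.6290.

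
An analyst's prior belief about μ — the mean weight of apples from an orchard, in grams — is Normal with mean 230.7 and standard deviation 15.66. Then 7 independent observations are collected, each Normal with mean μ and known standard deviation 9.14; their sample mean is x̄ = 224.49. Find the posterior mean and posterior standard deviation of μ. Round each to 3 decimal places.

Prior precision 1/τ₀² = 1/15.66² = 0.00407771; data precision n/σ² = 7/9.14² = 0.0837926.
Posterior precision = 0.00407771 + 0.0837926 = 0.0878703, giving posterior SD = 1/√0.0878703 = 3.373.
Posterior mean = (0.00407771·230.7 + 0.0837926·224.49) / 0.0878703 = 224.778.

Posterior mean ≈ 224.778; posterior SD ≈ 3.373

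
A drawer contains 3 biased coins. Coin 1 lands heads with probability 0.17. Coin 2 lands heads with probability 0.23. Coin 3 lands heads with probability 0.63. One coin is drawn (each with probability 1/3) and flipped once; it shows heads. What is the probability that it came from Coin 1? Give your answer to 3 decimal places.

Posterior probability ≈ 0.165

Tabulate prior·likelihood by source: [1] prior 0.333333, lik 0.17, product 0.05667; [2] prior 0.333333, lik 0.23, product 0.07667; [3] prior 0.333333, lik 0.63, product 0.2100.
Normalizing constant = 0.34333; the posterior for Coin 1 is its product over the sum, 0.05667/0.34333 = 0.165.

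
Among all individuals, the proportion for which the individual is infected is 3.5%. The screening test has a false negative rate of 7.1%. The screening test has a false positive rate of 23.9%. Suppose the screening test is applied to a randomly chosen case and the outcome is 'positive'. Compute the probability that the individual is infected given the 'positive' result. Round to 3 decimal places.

Write H for 'the individual is infected'. Prior odds H:¬H = 0.035/0.965 = 0.036269. For the 'positive' outcome, the likelihood ratio is 0.929/0.239 = 3.8870.
Posterior odds = 0.036269 × 3.8870 = 0.14098, so P(H|E) = 0.14098/(1+0.14098) = 0.124.

P(H | E) ≈ 0.124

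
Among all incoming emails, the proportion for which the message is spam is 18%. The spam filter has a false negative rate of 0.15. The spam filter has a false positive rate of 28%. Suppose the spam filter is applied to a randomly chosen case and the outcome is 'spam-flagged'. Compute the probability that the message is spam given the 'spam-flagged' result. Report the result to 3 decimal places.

P(H | E) ≈ 0.400

Let H be the event that the message is spam. P(H) = 0.18, so P(¬H) = 0.82. With E the 'spam-flagged' result, P(E|H) = 0.85 and P(E|¬H) = 0.28.
P(E) = 0.85·0.18 + 0.28·0.82 = 0.15300 + 0.22960 = 0.38260.
By Bayes' theorem, P(H|E) = 0.15300 / 0.38260 = 0.400.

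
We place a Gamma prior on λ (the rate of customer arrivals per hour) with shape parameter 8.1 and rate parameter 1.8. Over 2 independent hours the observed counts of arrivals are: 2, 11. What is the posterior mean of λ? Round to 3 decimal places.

The Poisson likelihood adds the total count to the shape and the number of exposure periods to the rate. Here ∑xᵢ = 13 and n = 2, so shape 8.1→21.1 and rate 1.8→3.8.
E[λ | data] = 21.1/3.8 = 5.553.

Posterior mean ≈ 5.553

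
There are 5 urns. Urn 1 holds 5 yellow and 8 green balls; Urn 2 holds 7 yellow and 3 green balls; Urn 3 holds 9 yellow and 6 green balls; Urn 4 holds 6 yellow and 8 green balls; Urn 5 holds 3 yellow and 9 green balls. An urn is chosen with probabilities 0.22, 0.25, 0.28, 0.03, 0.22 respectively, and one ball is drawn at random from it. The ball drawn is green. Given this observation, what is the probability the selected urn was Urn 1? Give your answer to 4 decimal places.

Posterior probability ≈ 0.2683

P(green|Urn 1) = 0.6154; P(green|Urn 2) = 0.3; P(green|Urn 3) = 0.4; P(green|Urn 4) = 0.5714; P(green|Urn 5) = 0.75.
Prior × likelihood for each source: 0.22·0.6154=0.1354, 0.25·0.3=0.07500, 0.28·0.4=0.1120, 0.03·0.5714=0.01714, 0.22·0.75=0.1650. Summing gives P(green) = 0.50453.
P(Urn 1 | green) = 0.1354 / 0.50453 = 0.2683.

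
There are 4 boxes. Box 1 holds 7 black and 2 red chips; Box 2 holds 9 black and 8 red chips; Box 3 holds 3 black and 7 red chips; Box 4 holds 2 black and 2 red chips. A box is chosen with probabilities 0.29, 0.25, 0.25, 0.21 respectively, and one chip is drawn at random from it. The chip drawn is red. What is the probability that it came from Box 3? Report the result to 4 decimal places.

Posterior probability ≈ 0.3787

P(red|Box 1) = 0.2222; P(red|Box 2) = 0.4706; P(red|Box 3) = 0.7; P(red|Box 4) = 0.5.
Prior × likelihood for each source: 0.29·0.2222=0.06444, 0.25·0.4706=0.1176, 0.25·0.7=0.1750, 0.21·0.5=0.1050. Summing gives P(red) = 0.46209.
P(Box 3 | red) = 0.1750 / 0.46209 = 0.3787.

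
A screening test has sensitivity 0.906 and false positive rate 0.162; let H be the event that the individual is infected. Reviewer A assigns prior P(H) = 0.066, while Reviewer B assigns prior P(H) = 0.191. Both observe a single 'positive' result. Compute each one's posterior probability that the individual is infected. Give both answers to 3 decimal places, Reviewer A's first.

The likelihood ratio for a 'positive' result is 0.906/0.162 = 5.5926.
Reviewer A: prior odds 0.066/0.934 = 0.070664; posterior odds 0.39519; posterior probability 0.283.
Reviewer B: prior odds 0.191/0.809 = 0.23609; posterior odds 1.3204; posterior probability 0.569.

Reviewer A: 0.283; Reviewer B: 0.569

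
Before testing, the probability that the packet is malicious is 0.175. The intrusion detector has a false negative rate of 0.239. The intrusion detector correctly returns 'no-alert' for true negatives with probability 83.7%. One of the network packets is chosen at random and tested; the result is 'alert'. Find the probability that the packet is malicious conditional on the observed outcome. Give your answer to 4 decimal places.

Let H be the event that the packet is malicious. P(H) = 0.175, so P(¬H) = 0.825. With E the 'alert' result, P(E|H) = 0.761 and P(E|¬H) = 0.163.
P(E) = 0.761·0.175 + 0.163·0.825 = 0.13317 + 0.13448 = 0.26765.
By Bayes' theorem, P(H|E) = 0.13317 / 0.26765 = 0.4976.

P(H | E) ≈ 0.4976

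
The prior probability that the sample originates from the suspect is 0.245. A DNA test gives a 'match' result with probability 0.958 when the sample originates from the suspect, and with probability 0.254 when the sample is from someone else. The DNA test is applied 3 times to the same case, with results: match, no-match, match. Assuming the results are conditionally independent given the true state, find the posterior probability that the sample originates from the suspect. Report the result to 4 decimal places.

Let H be the event that the sample originates from the suspect; start with P(H) = 0.245. P('match'|H) = 0.958, P('match'|¬H) = 0.254.
Update on result 1 ('match'): P(H) ← 0.958·0.2450 / (0.958·0.2450 + 0.254·0.7550) = 0.23471/0.42648 = 0.5503.
Update on result 2 ('no-match'): P(H) ← 0.042·0.5503 / (0.042·0.5503 + 0.746·0.4497) = 0.023114/0.35856 = 0.0645.
Update on result 3 ('match'): P(H) ← 0.958·0.0645 / (0.958·0.0645 + 0.254·0.9355) = 0.061757/0.29938 = 0.2063.

Posterior P(H) ≈ 0.2063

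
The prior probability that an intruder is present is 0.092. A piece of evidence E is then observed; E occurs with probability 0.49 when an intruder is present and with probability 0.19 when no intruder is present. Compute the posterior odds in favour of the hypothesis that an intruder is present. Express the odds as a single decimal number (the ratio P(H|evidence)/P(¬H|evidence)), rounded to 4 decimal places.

Prior odds = 0.092/(1−0.092) = 0.10132. In log-odds, ln(0.10132) = -2.2895.
Add log likelihood ratio: ln(2.5789) = 0.94738.
Posterior log-odds = -1.3421, so posterior odds = exp(-1.3421) = 0.26130.

Posterior odds ≈ 0.2613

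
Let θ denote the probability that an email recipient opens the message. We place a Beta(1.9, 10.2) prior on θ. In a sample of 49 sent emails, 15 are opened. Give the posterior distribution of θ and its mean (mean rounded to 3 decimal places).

Observing 15 successes and 34 failures updates Beta(1.9, 10.2) by adding the success and failure counts to the two shape parameters: α = 1.9+15 = 16.9, β = 10.2+34 = 44.2.
Posterior mean = α/(α+β) = 16.9/61.1 = 0.277.

Posterior: Beta(16.9, 44.2); mean ≈ 0.277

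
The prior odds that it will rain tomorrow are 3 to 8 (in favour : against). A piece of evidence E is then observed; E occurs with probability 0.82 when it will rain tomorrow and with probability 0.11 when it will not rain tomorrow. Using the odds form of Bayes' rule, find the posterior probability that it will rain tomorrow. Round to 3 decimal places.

Posterior probability ≈ 0.737

Prior odds = 3/8 = 0.37500. In log-odds, ln(0.37500) = -0.98083.
Add log likelihood ratio: ln(7.4545) = 2.0088.
Posterior log-odds = 1.0280, so posterior odds = exp(1.0280) = 2.7955. Converting, P(H|E) = 2.7955/3.7955 = 0.737.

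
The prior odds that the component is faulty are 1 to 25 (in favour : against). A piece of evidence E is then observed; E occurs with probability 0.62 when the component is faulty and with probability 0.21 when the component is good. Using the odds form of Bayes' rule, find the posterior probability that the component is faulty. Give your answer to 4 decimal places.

Prior odds = 1/25 = 0.040000. In log-odds, ln(0.040000) = -3.2189.
Add log likelihood ratio: ln(2.9524) = 1.0826.
Posterior log-odds = -2.1363, so posterior odds = exp(-2.1363) = 0.11810. Converting, P(H|E) = 0.11810/1.1181 = 0.1056.

Posterior probability ≈ 0.1056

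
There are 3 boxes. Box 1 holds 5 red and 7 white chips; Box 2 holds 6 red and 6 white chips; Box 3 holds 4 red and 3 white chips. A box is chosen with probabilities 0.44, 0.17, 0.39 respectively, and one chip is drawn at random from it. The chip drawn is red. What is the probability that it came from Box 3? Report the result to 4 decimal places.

P(red|Box 1) = 0.4167; P(red|Box 2) = 0.5; P(red|Box 3) = 0.5714.
Prior × likelihood for each source: 0.44·0.4167=0.1833, 0.17·0.5=0.08500, 0.39·0.5714=0.2229. Summing gives P(red) = 0.49119.
P(Box 3 | red) = 0.2229 / 0.49119 = 0.4537.

Posterior probability ≈ 0.4537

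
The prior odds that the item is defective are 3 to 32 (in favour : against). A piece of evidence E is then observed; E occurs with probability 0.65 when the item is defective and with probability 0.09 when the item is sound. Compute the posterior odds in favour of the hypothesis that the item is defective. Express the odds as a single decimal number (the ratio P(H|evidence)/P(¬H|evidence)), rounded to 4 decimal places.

Prior odds = 3/32 = 0.093750.
Likelihood ratio for E = 0.65/0.09 = 7.2222.
Posterior odds = prior odds × LR = 0.67708.

Posterior odds ≈ 0.6771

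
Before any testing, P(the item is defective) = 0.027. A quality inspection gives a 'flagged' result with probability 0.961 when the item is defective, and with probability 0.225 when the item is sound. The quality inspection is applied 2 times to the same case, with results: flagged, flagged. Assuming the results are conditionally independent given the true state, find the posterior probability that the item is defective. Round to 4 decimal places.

With H the event that the item is defective, the joint likelihood of the observed sequence is P(data|H) = 0.961·0.961 = 0.92352 and P(data|¬H) = 0.225·0.225 = 0.050625.
Bayes: P(H|data) = 0.027·0.92352 / (0.027·0.92352 + 0.973·0.050625) = 0.024935/0.074193 = 0.3361.

Posterior P(H) ≈ 0.3361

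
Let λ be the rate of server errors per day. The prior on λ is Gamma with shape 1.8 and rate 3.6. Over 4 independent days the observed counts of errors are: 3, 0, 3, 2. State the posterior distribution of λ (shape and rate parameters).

Total count ∑xᵢ = 8 over n = 4 days.
Gamma is conjugate to the Poisson likelihood: posterior is Gamma(shape = 1.8+8 = 9.8, rate = 3.6+4 = 7.6).

Posterior: Gamma(shape=9.8, rate=7.6)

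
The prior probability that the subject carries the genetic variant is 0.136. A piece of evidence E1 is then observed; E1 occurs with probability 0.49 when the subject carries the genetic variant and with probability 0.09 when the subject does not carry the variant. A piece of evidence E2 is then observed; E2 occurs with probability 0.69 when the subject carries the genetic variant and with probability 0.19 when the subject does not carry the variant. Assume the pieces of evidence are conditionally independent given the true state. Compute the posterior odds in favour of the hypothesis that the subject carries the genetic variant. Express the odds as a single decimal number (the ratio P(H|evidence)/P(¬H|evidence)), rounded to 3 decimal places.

Posterior odds ≈ 3.112

Prior odds = 0.136/(1−0.136) = 0.15741.
Likelihood ratio for E1 = 0.49/0.09 = 5.4444.
Likelihood ratio for E2 = 0.69/0.19 = 3.6316.
Posterior odds = prior odds × LR₁ × LR₂ = 3.1122.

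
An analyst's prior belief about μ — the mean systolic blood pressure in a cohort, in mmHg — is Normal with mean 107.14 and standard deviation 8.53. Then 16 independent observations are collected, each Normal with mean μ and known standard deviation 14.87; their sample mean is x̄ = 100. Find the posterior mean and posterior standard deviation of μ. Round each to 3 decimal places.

Posterior mean ≈ 101.140; posterior SD ≈ 3.408

Prior precision 1/τ₀² = 1/8.53² = 0.0137436; data precision n/σ² = 16/14.87² = 0.0723599.
Posterior precision = 0.0137436 + 0.0723599 = 0.0861036, giving posterior SD = 1/√0.0861036 = 3.408.
Posterior mean = (0.0137436·107.14 + 0.0723599·100) / 0.0861036 = 101.140.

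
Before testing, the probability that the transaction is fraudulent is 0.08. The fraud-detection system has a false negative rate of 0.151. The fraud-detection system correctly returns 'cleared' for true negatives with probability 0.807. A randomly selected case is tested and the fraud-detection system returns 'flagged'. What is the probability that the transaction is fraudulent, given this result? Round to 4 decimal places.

Write H for 'the transaction is fraudulent'. Prior odds H:¬H = 0.08/0.92 = 0.086957. For the 'flagged' outcome, the likelihood ratio is 0.849/0.193 = 4.3990.
Posterior odds = 0.086957 × 4.3990 = 0.38252, so P(H|E) = 0.38252/(1+0.38252) = 0.2767.

P(H | E) ≈ 0.2767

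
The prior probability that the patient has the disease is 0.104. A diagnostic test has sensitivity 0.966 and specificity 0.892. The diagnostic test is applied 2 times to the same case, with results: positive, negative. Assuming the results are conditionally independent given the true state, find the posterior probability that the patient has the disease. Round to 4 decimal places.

With H the event that the patient has the disease, the joint likelihood of the observed sequence is P(data|H) = 0.966·0.034 = 0.032844 and P(data|¬H) = 0.108·0.892 = 0.096336.
Bayes: P(H|data) = 0.104·0.032844 / (0.104·0.032844 + 0.896·0.096336) = 0.0034158/0.089733 = 0.0381.

Posterior P(H) ≈ 0.0381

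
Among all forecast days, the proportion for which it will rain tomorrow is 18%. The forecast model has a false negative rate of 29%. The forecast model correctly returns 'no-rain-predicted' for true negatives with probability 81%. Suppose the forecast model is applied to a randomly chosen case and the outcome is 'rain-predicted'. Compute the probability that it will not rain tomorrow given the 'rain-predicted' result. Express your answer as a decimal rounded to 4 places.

Write H for 'it will rain tomorrow'. Prior odds H:¬H = 0.18/0.82 = 0.21951. For the 'rain-predicted' outcome, the likelihood ratio is 0.71/0.19 = 3.7368.
Posterior odds = 0.21951 × 3.7368 = 0.82028, so P(H|E) = 0.82028/(1+0.82028) = 0.4506. Then P(¬H|E) = 1 − 0.4506 = 0.5494.

P(¬H | E) ≈ 0.5494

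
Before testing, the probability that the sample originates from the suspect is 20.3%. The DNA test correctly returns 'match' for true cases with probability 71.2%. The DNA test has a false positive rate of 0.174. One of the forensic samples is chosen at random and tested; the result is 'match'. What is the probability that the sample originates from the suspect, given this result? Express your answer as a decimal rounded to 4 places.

Write H for 'the sample originates from the suspect'. Prior odds H:¬H = 0.203/0.797 = 0.25471. For the 'match' outcome, the likelihood ratio is 0.712/0.174 = 4.0920.
Posterior odds = 0.25471 × 4.0920 = 1.0422, so P(H|E) = 1.0422/(1+1.0422) = 0.5103.

P(H | E) ≈ 0.5103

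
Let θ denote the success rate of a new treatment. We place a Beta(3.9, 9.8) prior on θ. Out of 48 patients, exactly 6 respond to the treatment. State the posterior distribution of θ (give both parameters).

Posterior: Beta(9.9, 51.8)

The binomial likelihood is conjugate to the Beta prior: with 6 successes and 42 failures, the posterior is Beta(3.9+6, 9.8+42) = Beta(9.9, 51.8).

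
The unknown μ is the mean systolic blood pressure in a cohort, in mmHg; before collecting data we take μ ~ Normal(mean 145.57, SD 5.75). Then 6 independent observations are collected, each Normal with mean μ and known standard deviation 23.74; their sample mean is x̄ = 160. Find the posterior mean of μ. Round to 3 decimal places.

Prior precision 1/τ₀² = 1/5.75² = 0.0302457; data precision n/σ² = 6/23.74² = 0.0106461.
Posterior precision = 0.0302457 + 0.0106461 = 0.0408918.
Posterior mean = (0.0302457·145.57 + 0.0106461·160) / 0.0408918 = 149.327.

Posterior mean ≈ 149.327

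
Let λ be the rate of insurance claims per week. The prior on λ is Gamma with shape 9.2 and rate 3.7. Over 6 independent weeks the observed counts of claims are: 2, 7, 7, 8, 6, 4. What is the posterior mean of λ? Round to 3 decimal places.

Posterior mean ≈ 4.454

The Poisson likelihood adds the total count to the shape and the number of exposure periods to the rate. Here ∑xᵢ = 34 and n = 6, so shape 9.2→43.2 and rate 3.7→9.7.
Posterior mean = shape/rate = 43.2/9.7 = 4.454.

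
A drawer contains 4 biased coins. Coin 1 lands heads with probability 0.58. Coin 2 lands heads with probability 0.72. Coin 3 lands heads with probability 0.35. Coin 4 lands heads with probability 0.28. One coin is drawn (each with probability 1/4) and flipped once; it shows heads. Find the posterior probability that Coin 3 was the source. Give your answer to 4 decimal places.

Tabulate prior·likelihood by source: [1] prior 0.25, lik 0.58, product 0.1450; [2] prior 0.25, lik 0.72, product 0.1800; [3] prior 0.25, lik 0.35, product 0.08750; [4] prior 0.25, lik 0.28, product 0.07000.
Normalizing constant = 0.48250; the posterior for Coin 3 is its product over the sum, 0.08750/0.48250 = 0.1813.

Posterior probability ≈ 0.1813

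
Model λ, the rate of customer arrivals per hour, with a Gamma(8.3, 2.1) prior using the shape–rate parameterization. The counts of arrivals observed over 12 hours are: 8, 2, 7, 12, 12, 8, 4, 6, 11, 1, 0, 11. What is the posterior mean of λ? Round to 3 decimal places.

Posterior mean ≈ 6.404

The Poisson likelihood adds the total count to the shape and the number of exposure periods to the rate. Here ∑xᵢ = 82 and n = 12, so shape 8.3→90.3 and rate 2.1→14.1.
Posterior mean = shape/rate = 90.3/14.1 = 6.404.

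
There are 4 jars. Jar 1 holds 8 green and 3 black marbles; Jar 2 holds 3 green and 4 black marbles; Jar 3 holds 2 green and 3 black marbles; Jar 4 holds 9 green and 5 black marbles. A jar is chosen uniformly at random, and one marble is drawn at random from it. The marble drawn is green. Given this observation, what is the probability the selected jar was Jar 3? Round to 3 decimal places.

Tabulate prior·likelihood by source: [1] prior 0.25, lik 0.7273, product 0.1818; [2] prior 0.25, lik 0.4286, product 0.1071; [3] prior 0.25, lik 0.4, product 0.1000; [4] prior 0.25, lik 0.6429, product 0.1607.
Normalizing constant = 0.54968; the posterior for Jar 3 is its product over the sum, 0.1000/0.54968 = 0.182.

Posterior probability ≈ 0.182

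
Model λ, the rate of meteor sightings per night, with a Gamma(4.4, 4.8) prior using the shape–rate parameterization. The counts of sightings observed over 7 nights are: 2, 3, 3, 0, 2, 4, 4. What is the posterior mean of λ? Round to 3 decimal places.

Posterior mean ≈ 1.898

Total count ∑xᵢ = 18 over n = 7 nights.
Gamma is conjugate to the Poisson likelihood: posterior is Gamma(shape = 4.4+18 = 22.4, rate = 4.8+7 = 11.8).
E[λ | data] = 22.4/11.8 = 1.898.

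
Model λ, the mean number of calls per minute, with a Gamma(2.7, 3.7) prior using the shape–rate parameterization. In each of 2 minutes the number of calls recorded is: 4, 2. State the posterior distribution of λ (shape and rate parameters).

Posterior: Gamma(shape=8.7, rate=5.7)

The Poisson likelihood adds the total count to the shape and the number of exposure periods to the rate. Here ∑xᵢ = 6 and n = 2, so shape 2.7→8.7 and rate 3.7→5.7.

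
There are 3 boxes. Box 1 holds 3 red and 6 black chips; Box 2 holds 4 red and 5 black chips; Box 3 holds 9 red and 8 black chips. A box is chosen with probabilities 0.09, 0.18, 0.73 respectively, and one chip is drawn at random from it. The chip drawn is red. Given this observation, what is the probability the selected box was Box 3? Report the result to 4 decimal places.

P(red|Box 1) = 0.3333; P(red|Box 2) = 0.4444; P(red|Box 3) = 0.5294.
Prior × likelihood for each source: 0.09·0.3333=0.03000, 0.18·0.4444=0.08000, 0.73·0.5294=0.3865. Summing gives P(red) = 0.49647.
P(Box 3 | red) = 0.3865 / 0.49647 = 0.7784.

Posterior probability ≈ 0.7784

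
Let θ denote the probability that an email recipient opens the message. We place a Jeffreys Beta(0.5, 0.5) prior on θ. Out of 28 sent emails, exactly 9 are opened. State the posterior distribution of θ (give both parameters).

Posterior: Beta(9.5, 19.5)

Observing 9 successes and 19 failures updates Beta(0.5, 0.5) by adding the success and failure counts to the two shape parameters: α = 0.5+9 = 9.5, β = 0.5+19 = 19.5.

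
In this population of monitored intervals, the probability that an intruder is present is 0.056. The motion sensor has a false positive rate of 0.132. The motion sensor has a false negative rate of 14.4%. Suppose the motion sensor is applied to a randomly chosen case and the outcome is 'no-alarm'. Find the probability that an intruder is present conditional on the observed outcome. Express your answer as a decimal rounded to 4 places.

P(H | E) ≈ 0.0097

Let H be the event that an intruder is present. P(H) = 0.056, so P(¬H) = 0.944. With E the 'no-alarm' result, P(E|H) = 0.144 and P(E|¬H) = 0.868.
P(E) = 0.144·0.056 + 0.868·0.944 = 0.0080640 + 0.81939 = 0.82746.
By Bayes' theorem, P(H|E) = 0.0080640 / 0.82746 = 0.0097.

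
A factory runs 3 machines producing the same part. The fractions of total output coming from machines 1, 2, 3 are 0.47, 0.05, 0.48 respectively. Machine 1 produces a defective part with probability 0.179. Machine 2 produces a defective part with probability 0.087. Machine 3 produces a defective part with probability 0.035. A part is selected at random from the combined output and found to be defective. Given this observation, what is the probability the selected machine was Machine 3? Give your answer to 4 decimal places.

Posterior probability ≈ 0.1596

P(defective|M1) = 0.179; P(defective|M2) = 0.087; P(defective|M3) = 0.035.
Prior × likelihood for each source: 0.47·0.179=0.08413, 0.05·0.087=0.004350, 0.48·0.035=0.01680. Summing gives P(defective) = 0.10528.
P(Machine 3 | defective) = 0.01680 / 0.10528 = 0.1596.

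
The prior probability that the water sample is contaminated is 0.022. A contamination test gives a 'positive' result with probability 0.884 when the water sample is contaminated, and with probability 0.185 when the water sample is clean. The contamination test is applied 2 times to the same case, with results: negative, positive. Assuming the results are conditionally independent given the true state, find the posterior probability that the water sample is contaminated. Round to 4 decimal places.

Let H be the event that the water sample is contaminated; start with P(H) = 0.022. P('positive'|H) = 0.884, P('positive'|¬H) = 0.185.
Update on result 1 ('negative'): P(H) ← 0.116·0.0220 / (0.116·0.0220 + 0.815·0.9780) = 0.0025520/0.79962 = 0.0032.
Update on result 2 ('positive'): P(H) ← 0.884·0.0032 / (0.884·0.0032 + 0.185·0.9968) = 0.0028213/0.18723 = 0.0151.

Posterior P(H) ≈ 0.0151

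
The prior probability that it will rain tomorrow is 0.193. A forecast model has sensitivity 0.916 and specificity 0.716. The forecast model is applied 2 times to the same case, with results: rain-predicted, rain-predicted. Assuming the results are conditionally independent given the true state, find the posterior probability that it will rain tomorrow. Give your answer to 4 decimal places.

With H the event that it will rain tomorrow, the joint likelihood of the observed sequence is P(data|H) = 0.916·0.916 = 0.83906 and P(data|¬H) = 0.284·0.284 = 0.080656.
Bayes: P(H|data) = 0.193·0.83906 / (0.193·0.83906 + 0.807·0.080656) = 0.16194/0.22703 = 0.7133.

Posterior P(H) ≈ 0.7133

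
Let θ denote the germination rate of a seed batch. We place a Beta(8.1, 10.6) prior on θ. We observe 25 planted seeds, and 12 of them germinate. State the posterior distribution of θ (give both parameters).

The binomial likelihood is conjugate to the Beta prior: with 12 successes and 13 failures, the posterior is Beta(8.1+12, 10.6+13) = Beta(20.1, 23.6).

Posterior: Beta(20.1, 23.6)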